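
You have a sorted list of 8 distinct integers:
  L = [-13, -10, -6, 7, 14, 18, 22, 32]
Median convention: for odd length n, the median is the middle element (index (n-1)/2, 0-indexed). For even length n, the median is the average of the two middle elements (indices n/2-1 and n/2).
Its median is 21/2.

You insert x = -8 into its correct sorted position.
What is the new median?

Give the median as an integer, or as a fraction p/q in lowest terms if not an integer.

Answer: 7

Derivation:
Old list (sorted, length 8): [-13, -10, -6, 7, 14, 18, 22, 32]
Old median = 21/2
Insert x = -8
Old length even (8). Middle pair: indices 3,4 = 7,14.
New length odd (9). New median = single middle element.
x = -8: 2 elements are < x, 6 elements are > x.
New sorted list: [-13, -10, -8, -6, 7, 14, 18, 22, 32]
New median = 7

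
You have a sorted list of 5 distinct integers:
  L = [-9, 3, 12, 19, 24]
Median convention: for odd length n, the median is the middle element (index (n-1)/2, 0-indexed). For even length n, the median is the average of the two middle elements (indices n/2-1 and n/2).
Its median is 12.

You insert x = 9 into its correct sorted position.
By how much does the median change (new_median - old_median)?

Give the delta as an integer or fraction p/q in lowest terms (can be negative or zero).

Old median = 12
After inserting x = 9: new sorted = [-9, 3, 9, 12, 19, 24]
New median = 21/2
Delta = 21/2 - 12 = -3/2

Answer: -3/2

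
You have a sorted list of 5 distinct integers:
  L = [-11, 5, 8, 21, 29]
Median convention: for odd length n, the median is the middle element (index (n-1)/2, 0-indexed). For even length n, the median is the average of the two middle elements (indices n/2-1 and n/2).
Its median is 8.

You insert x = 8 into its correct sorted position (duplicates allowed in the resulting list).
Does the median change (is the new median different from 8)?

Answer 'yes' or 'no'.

Old median = 8
Insert x = 8
New median = 8
Changed? no

Answer: no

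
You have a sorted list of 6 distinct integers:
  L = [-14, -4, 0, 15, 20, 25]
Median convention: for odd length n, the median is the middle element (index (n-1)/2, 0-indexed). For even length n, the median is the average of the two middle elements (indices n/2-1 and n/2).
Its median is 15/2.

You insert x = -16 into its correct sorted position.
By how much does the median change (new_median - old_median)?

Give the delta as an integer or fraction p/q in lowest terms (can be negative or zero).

Answer: -15/2

Derivation:
Old median = 15/2
After inserting x = -16: new sorted = [-16, -14, -4, 0, 15, 20, 25]
New median = 0
Delta = 0 - 15/2 = -15/2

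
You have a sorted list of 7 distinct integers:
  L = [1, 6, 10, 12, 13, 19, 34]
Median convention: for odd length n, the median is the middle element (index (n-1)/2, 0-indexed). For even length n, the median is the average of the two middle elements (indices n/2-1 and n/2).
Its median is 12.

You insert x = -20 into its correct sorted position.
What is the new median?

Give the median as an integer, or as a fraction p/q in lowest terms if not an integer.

Old list (sorted, length 7): [1, 6, 10, 12, 13, 19, 34]
Old median = 12
Insert x = -20
Old length odd (7). Middle was index 3 = 12.
New length even (8). New median = avg of two middle elements.
x = -20: 0 elements are < x, 7 elements are > x.
New sorted list: [-20, 1, 6, 10, 12, 13, 19, 34]
New median = 11

Answer: 11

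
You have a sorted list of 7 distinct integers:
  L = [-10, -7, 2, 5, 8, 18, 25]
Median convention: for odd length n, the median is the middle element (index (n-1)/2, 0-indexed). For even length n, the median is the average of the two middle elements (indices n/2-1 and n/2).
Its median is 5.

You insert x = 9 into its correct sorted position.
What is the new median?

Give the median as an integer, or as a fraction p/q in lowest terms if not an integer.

Old list (sorted, length 7): [-10, -7, 2, 5, 8, 18, 25]
Old median = 5
Insert x = 9
Old length odd (7). Middle was index 3 = 5.
New length even (8). New median = avg of two middle elements.
x = 9: 5 elements are < x, 2 elements are > x.
New sorted list: [-10, -7, 2, 5, 8, 9, 18, 25]
New median = 13/2

Answer: 13/2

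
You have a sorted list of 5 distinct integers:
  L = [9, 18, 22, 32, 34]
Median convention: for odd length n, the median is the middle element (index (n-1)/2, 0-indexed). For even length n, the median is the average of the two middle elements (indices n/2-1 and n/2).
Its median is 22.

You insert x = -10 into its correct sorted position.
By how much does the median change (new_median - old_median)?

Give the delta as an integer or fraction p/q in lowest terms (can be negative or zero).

Old median = 22
After inserting x = -10: new sorted = [-10, 9, 18, 22, 32, 34]
New median = 20
Delta = 20 - 22 = -2

Answer: -2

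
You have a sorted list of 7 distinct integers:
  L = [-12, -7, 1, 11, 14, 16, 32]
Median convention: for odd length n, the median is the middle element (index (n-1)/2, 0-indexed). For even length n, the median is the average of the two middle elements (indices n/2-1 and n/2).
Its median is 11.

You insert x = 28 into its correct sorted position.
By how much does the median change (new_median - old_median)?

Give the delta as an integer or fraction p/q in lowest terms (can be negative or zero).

Old median = 11
After inserting x = 28: new sorted = [-12, -7, 1, 11, 14, 16, 28, 32]
New median = 25/2
Delta = 25/2 - 11 = 3/2

Answer: 3/2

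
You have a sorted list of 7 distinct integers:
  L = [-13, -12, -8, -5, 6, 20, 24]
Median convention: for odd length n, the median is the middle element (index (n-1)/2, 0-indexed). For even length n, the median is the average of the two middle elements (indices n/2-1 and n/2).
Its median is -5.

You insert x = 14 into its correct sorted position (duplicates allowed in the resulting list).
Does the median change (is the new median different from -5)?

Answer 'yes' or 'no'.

Answer: yes

Derivation:
Old median = -5
Insert x = 14
New median = 1/2
Changed? yes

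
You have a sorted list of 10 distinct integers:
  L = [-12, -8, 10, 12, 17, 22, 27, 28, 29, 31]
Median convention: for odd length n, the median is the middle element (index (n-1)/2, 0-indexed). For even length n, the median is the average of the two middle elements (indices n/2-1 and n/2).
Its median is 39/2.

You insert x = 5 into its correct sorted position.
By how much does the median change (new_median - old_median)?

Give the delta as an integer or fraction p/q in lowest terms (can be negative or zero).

Answer: -5/2

Derivation:
Old median = 39/2
After inserting x = 5: new sorted = [-12, -8, 5, 10, 12, 17, 22, 27, 28, 29, 31]
New median = 17
Delta = 17 - 39/2 = -5/2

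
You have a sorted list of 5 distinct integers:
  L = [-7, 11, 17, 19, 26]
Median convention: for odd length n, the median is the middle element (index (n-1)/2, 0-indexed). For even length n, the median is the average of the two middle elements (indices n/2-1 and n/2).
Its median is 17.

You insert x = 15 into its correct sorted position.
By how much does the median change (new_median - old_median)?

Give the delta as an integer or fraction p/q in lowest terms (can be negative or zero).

Old median = 17
After inserting x = 15: new sorted = [-7, 11, 15, 17, 19, 26]
New median = 16
Delta = 16 - 17 = -1

Answer: -1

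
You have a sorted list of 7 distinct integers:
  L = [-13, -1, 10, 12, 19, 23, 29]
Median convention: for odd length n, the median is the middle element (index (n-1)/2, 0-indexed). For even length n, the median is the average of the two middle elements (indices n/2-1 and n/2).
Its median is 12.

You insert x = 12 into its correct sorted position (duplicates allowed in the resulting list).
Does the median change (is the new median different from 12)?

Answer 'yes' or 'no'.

Old median = 12
Insert x = 12
New median = 12
Changed? no

Answer: no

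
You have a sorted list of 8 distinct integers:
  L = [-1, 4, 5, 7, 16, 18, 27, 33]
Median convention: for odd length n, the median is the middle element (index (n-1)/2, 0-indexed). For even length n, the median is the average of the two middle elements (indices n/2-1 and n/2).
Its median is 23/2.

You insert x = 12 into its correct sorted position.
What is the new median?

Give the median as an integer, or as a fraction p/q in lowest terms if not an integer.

Old list (sorted, length 8): [-1, 4, 5, 7, 16, 18, 27, 33]
Old median = 23/2
Insert x = 12
Old length even (8). Middle pair: indices 3,4 = 7,16.
New length odd (9). New median = single middle element.
x = 12: 4 elements are < x, 4 elements are > x.
New sorted list: [-1, 4, 5, 7, 12, 16, 18, 27, 33]
New median = 12

Answer: 12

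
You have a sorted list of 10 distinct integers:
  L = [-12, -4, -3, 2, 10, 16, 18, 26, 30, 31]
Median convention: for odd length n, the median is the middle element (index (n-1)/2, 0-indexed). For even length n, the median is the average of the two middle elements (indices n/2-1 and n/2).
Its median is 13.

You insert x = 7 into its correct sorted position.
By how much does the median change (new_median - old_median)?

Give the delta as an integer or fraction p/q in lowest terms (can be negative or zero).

Answer: -3

Derivation:
Old median = 13
After inserting x = 7: new sorted = [-12, -4, -3, 2, 7, 10, 16, 18, 26, 30, 31]
New median = 10
Delta = 10 - 13 = -3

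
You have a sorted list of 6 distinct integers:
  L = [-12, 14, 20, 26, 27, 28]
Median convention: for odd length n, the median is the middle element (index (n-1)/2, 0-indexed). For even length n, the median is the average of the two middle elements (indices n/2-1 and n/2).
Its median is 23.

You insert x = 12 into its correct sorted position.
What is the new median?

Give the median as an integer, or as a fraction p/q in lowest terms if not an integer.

Old list (sorted, length 6): [-12, 14, 20, 26, 27, 28]
Old median = 23
Insert x = 12
Old length even (6). Middle pair: indices 2,3 = 20,26.
New length odd (7). New median = single middle element.
x = 12: 1 elements are < x, 5 elements are > x.
New sorted list: [-12, 12, 14, 20, 26, 27, 28]
New median = 20

Answer: 20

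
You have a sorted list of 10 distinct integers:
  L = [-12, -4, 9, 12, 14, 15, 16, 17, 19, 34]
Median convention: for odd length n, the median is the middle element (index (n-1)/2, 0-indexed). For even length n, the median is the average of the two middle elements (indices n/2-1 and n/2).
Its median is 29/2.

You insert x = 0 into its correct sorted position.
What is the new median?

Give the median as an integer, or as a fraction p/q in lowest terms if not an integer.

Answer: 14

Derivation:
Old list (sorted, length 10): [-12, -4, 9, 12, 14, 15, 16, 17, 19, 34]
Old median = 29/2
Insert x = 0
Old length even (10). Middle pair: indices 4,5 = 14,15.
New length odd (11). New median = single middle element.
x = 0: 2 elements are < x, 8 elements are > x.
New sorted list: [-12, -4, 0, 9, 12, 14, 15, 16, 17, 19, 34]
New median = 14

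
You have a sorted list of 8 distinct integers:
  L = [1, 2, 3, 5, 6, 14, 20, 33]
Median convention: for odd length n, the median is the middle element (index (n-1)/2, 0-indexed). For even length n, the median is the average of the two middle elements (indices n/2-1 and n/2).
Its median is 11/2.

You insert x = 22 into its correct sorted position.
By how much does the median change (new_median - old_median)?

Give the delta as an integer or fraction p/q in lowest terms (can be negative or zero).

Old median = 11/2
After inserting x = 22: new sorted = [1, 2, 3, 5, 6, 14, 20, 22, 33]
New median = 6
Delta = 6 - 11/2 = 1/2

Answer: 1/2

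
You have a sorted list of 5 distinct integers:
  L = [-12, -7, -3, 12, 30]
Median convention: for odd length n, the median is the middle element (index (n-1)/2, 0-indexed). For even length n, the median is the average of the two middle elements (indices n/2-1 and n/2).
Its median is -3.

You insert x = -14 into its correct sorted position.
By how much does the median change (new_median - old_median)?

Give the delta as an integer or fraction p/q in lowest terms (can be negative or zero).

Answer: -2

Derivation:
Old median = -3
After inserting x = -14: new sorted = [-14, -12, -7, -3, 12, 30]
New median = -5
Delta = -5 - -3 = -2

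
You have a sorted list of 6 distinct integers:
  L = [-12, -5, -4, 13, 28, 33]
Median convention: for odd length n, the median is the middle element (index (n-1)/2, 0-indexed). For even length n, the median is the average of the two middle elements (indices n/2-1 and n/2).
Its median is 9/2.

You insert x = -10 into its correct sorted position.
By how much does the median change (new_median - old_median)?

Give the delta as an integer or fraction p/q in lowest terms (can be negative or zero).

Old median = 9/2
After inserting x = -10: new sorted = [-12, -10, -5, -4, 13, 28, 33]
New median = -4
Delta = -4 - 9/2 = -17/2

Answer: -17/2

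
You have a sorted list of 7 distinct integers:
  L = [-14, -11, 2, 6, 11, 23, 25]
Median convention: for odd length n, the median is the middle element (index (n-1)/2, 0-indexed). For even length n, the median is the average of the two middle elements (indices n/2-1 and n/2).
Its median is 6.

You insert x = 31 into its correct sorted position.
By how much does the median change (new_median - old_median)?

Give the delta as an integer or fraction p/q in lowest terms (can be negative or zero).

Old median = 6
After inserting x = 31: new sorted = [-14, -11, 2, 6, 11, 23, 25, 31]
New median = 17/2
Delta = 17/2 - 6 = 5/2

Answer: 5/2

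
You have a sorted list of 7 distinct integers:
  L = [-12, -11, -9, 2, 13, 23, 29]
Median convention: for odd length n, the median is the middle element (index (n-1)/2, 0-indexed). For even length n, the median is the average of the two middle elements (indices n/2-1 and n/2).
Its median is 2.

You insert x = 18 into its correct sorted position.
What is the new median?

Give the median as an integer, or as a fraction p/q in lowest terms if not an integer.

Answer: 15/2

Derivation:
Old list (sorted, length 7): [-12, -11, -9, 2, 13, 23, 29]
Old median = 2
Insert x = 18
Old length odd (7). Middle was index 3 = 2.
New length even (8). New median = avg of two middle elements.
x = 18: 5 elements are < x, 2 elements are > x.
New sorted list: [-12, -11, -9, 2, 13, 18, 23, 29]
New median = 15/2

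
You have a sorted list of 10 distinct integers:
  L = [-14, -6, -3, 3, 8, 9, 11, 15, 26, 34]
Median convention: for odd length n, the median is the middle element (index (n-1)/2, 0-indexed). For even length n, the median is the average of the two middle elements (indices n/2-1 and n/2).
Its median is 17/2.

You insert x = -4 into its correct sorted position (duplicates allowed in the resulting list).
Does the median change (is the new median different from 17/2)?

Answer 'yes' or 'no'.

Answer: yes

Derivation:
Old median = 17/2
Insert x = -4
New median = 8
Changed? yes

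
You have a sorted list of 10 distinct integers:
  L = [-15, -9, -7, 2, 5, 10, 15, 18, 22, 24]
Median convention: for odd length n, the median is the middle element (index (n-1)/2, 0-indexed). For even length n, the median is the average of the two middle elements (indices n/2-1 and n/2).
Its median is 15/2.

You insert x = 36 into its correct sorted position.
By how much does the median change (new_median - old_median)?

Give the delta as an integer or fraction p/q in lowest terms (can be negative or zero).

Answer: 5/2

Derivation:
Old median = 15/2
After inserting x = 36: new sorted = [-15, -9, -7, 2, 5, 10, 15, 18, 22, 24, 36]
New median = 10
Delta = 10 - 15/2 = 5/2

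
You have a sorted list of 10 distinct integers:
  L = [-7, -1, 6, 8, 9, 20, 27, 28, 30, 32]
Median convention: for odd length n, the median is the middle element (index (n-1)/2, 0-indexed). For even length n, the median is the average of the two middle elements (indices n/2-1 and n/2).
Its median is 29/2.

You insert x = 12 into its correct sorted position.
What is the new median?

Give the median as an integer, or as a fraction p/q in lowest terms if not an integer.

Old list (sorted, length 10): [-7, -1, 6, 8, 9, 20, 27, 28, 30, 32]
Old median = 29/2
Insert x = 12
Old length even (10). Middle pair: indices 4,5 = 9,20.
New length odd (11). New median = single middle element.
x = 12: 5 elements are < x, 5 elements are > x.
New sorted list: [-7, -1, 6, 8, 9, 12, 20, 27, 28, 30, 32]
New median = 12

Answer: 12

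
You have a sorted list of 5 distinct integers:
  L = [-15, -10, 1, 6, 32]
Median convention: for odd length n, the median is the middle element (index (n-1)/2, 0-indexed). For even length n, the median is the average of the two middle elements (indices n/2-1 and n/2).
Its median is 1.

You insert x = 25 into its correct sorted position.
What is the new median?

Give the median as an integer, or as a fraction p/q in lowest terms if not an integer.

Old list (sorted, length 5): [-15, -10, 1, 6, 32]
Old median = 1
Insert x = 25
Old length odd (5). Middle was index 2 = 1.
New length even (6). New median = avg of two middle elements.
x = 25: 4 elements are < x, 1 elements are > x.
New sorted list: [-15, -10, 1, 6, 25, 32]
New median = 7/2

Answer: 7/2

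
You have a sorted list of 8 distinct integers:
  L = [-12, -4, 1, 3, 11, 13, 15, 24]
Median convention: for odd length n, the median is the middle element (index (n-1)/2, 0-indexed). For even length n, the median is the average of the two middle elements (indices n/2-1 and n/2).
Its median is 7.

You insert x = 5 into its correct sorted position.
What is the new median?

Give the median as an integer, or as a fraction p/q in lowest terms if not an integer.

Answer: 5

Derivation:
Old list (sorted, length 8): [-12, -4, 1, 3, 11, 13, 15, 24]
Old median = 7
Insert x = 5
Old length even (8). Middle pair: indices 3,4 = 3,11.
New length odd (9). New median = single middle element.
x = 5: 4 elements are < x, 4 elements are > x.
New sorted list: [-12, -4, 1, 3, 5, 11, 13, 15, 24]
New median = 5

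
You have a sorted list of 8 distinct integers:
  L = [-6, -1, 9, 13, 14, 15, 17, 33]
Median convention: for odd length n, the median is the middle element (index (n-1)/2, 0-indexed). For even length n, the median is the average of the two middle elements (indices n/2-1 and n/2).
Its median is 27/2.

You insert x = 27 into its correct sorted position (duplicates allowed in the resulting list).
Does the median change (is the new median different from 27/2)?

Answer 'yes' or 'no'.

Old median = 27/2
Insert x = 27
New median = 14
Changed? yes

Answer: yes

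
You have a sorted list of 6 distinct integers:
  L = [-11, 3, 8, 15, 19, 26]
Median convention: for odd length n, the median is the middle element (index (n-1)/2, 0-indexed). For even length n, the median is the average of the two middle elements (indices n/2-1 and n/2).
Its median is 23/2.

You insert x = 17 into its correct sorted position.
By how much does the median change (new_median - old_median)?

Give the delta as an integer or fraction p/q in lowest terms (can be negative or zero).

Old median = 23/2
After inserting x = 17: new sorted = [-11, 3, 8, 15, 17, 19, 26]
New median = 15
Delta = 15 - 23/2 = 7/2

Answer: 7/2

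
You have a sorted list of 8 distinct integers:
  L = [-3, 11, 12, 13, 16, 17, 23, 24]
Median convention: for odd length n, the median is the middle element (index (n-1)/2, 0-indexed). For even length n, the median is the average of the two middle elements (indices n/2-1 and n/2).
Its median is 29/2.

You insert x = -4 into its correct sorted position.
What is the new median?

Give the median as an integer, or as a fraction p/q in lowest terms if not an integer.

Old list (sorted, length 8): [-3, 11, 12, 13, 16, 17, 23, 24]
Old median = 29/2
Insert x = -4
Old length even (8). Middle pair: indices 3,4 = 13,16.
New length odd (9). New median = single middle element.
x = -4: 0 elements are < x, 8 elements are > x.
New sorted list: [-4, -3, 11, 12, 13, 16, 17, 23, 24]
New median = 13

Answer: 13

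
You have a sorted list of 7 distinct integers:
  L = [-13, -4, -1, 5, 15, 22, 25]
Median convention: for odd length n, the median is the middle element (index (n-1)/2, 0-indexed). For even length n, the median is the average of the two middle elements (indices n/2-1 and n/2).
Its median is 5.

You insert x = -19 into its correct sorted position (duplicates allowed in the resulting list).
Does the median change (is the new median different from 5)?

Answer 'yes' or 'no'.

Old median = 5
Insert x = -19
New median = 2
Changed? yes

Answer: yes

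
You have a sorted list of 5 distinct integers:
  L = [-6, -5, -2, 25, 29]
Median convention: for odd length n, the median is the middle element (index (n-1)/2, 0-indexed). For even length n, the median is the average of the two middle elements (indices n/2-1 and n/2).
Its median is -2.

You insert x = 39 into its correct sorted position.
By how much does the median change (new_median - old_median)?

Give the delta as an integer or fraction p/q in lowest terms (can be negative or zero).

Old median = -2
After inserting x = 39: new sorted = [-6, -5, -2, 25, 29, 39]
New median = 23/2
Delta = 23/2 - -2 = 27/2

Answer: 27/2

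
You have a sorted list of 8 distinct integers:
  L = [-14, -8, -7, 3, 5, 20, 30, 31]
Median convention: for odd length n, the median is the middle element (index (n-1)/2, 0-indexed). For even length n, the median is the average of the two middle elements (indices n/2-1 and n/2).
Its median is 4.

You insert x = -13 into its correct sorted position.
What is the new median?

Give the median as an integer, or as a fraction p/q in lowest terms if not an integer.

Answer: 3

Derivation:
Old list (sorted, length 8): [-14, -8, -7, 3, 5, 20, 30, 31]
Old median = 4
Insert x = -13
Old length even (8). Middle pair: indices 3,4 = 3,5.
New length odd (9). New median = single middle element.
x = -13: 1 elements are < x, 7 elements are > x.
New sorted list: [-14, -13, -8, -7, 3, 5, 20, 30, 31]
New median = 3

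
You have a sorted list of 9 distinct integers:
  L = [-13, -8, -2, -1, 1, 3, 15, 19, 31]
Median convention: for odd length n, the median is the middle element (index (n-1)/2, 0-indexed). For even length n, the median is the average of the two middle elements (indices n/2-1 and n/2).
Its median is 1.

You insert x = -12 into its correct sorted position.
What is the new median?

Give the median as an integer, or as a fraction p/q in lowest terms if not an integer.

Answer: 0

Derivation:
Old list (sorted, length 9): [-13, -8, -2, -1, 1, 3, 15, 19, 31]
Old median = 1
Insert x = -12
Old length odd (9). Middle was index 4 = 1.
New length even (10). New median = avg of two middle elements.
x = -12: 1 elements are < x, 8 elements are > x.
New sorted list: [-13, -12, -8, -2, -1, 1, 3, 15, 19, 31]
New median = 0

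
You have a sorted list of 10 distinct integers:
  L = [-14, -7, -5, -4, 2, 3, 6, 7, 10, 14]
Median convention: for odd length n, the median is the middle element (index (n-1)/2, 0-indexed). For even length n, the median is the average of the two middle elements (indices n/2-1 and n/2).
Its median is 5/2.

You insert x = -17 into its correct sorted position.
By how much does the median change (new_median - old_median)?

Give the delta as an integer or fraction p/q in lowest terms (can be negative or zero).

Answer: -1/2

Derivation:
Old median = 5/2
After inserting x = -17: new sorted = [-17, -14, -7, -5, -4, 2, 3, 6, 7, 10, 14]
New median = 2
Delta = 2 - 5/2 = -1/2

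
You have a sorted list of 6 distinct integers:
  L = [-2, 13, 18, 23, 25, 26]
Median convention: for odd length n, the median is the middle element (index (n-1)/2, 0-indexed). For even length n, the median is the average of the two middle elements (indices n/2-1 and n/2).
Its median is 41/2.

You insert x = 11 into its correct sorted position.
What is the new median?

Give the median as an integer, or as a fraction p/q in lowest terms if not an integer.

Old list (sorted, length 6): [-2, 13, 18, 23, 25, 26]
Old median = 41/2
Insert x = 11
Old length even (6). Middle pair: indices 2,3 = 18,23.
New length odd (7). New median = single middle element.
x = 11: 1 elements are < x, 5 elements are > x.
New sorted list: [-2, 11, 13, 18, 23, 25, 26]
New median = 18

Answer: 18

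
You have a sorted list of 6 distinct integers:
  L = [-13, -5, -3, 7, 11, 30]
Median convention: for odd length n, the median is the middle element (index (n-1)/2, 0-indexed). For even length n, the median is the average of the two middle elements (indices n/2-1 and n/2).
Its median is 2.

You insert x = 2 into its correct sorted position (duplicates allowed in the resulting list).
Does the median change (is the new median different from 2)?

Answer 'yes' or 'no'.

Answer: no

Derivation:
Old median = 2
Insert x = 2
New median = 2
Changed? no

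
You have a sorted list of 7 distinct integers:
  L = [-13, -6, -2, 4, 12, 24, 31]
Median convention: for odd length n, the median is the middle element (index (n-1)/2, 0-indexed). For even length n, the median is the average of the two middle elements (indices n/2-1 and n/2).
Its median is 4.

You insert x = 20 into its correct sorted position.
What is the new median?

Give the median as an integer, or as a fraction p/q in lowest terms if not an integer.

Answer: 8

Derivation:
Old list (sorted, length 7): [-13, -6, -2, 4, 12, 24, 31]
Old median = 4
Insert x = 20
Old length odd (7). Middle was index 3 = 4.
New length even (8). New median = avg of two middle elements.
x = 20: 5 elements are < x, 2 elements are > x.
New sorted list: [-13, -6, -2, 4, 12, 20, 24, 31]
New median = 8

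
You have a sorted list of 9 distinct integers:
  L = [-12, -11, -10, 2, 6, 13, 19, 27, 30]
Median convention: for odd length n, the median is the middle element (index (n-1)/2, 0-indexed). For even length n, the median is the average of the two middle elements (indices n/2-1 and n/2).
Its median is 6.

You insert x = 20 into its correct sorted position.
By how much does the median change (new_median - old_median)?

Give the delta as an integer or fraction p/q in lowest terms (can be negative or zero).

Answer: 7/2

Derivation:
Old median = 6
After inserting x = 20: new sorted = [-12, -11, -10, 2, 6, 13, 19, 20, 27, 30]
New median = 19/2
Delta = 19/2 - 6 = 7/2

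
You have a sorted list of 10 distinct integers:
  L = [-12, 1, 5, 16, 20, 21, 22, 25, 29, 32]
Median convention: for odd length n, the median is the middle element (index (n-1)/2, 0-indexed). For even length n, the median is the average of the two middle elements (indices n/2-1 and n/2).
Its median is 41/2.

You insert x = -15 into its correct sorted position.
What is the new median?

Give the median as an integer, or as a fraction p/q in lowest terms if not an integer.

Answer: 20

Derivation:
Old list (sorted, length 10): [-12, 1, 5, 16, 20, 21, 22, 25, 29, 32]
Old median = 41/2
Insert x = -15
Old length even (10). Middle pair: indices 4,5 = 20,21.
New length odd (11). New median = single middle element.
x = -15: 0 elements are < x, 10 elements are > x.
New sorted list: [-15, -12, 1, 5, 16, 20, 21, 22, 25, 29, 32]
New median = 20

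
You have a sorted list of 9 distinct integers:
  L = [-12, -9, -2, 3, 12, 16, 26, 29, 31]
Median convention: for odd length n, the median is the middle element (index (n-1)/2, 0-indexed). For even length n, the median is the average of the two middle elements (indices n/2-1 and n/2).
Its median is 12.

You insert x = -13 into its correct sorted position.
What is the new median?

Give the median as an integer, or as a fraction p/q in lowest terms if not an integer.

Answer: 15/2

Derivation:
Old list (sorted, length 9): [-12, -9, -2, 3, 12, 16, 26, 29, 31]
Old median = 12
Insert x = -13
Old length odd (9). Middle was index 4 = 12.
New length even (10). New median = avg of two middle elements.
x = -13: 0 elements are < x, 9 elements are > x.
New sorted list: [-13, -12, -9, -2, 3, 12, 16, 26, 29, 31]
New median = 15/2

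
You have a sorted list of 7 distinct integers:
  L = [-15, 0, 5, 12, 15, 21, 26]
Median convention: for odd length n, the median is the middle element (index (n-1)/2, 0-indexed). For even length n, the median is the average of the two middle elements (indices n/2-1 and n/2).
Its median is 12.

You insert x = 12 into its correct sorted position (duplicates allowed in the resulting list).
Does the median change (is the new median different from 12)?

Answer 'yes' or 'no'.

Old median = 12
Insert x = 12
New median = 12
Changed? no

Answer: no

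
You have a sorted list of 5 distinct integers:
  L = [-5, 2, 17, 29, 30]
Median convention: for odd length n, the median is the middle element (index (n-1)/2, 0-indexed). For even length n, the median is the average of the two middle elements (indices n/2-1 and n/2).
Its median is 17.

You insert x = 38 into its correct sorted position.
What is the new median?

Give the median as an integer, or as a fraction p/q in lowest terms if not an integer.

Old list (sorted, length 5): [-5, 2, 17, 29, 30]
Old median = 17
Insert x = 38
Old length odd (5). Middle was index 2 = 17.
New length even (6). New median = avg of two middle elements.
x = 38: 5 elements are < x, 0 elements are > x.
New sorted list: [-5, 2, 17, 29, 30, 38]
New median = 23

Answer: 23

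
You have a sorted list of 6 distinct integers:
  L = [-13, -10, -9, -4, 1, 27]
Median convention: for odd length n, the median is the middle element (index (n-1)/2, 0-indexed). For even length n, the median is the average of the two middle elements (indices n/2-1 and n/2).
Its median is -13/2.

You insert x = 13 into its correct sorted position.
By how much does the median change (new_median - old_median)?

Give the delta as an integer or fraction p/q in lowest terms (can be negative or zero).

Old median = -13/2
After inserting x = 13: new sorted = [-13, -10, -9, -4, 1, 13, 27]
New median = -4
Delta = -4 - -13/2 = 5/2

Answer: 5/2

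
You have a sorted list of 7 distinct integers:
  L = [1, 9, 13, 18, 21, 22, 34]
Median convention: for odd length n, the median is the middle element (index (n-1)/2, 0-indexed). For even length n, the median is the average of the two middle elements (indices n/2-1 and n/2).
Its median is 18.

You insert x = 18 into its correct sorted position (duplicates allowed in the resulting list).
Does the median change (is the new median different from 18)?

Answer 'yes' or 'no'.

Old median = 18
Insert x = 18
New median = 18
Changed? no

Answer: no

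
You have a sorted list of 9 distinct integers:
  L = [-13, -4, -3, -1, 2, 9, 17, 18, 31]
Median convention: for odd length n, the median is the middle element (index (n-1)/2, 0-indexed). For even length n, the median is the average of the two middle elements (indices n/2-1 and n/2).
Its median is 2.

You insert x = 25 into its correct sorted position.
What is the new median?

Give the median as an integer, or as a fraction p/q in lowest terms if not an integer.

Old list (sorted, length 9): [-13, -4, -3, -1, 2, 9, 17, 18, 31]
Old median = 2
Insert x = 25
Old length odd (9). Middle was index 4 = 2.
New length even (10). New median = avg of two middle elements.
x = 25: 8 elements are < x, 1 elements are > x.
New sorted list: [-13, -4, -3, -1, 2, 9, 17, 18, 25, 31]
New median = 11/2

Answer: 11/2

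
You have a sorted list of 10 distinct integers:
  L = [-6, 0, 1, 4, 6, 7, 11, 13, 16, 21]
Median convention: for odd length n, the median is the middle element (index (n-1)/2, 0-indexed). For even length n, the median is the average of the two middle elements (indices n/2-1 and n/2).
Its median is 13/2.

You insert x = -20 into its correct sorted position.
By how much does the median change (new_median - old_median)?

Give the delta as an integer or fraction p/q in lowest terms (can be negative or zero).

Old median = 13/2
After inserting x = -20: new sorted = [-20, -6, 0, 1, 4, 6, 7, 11, 13, 16, 21]
New median = 6
Delta = 6 - 13/2 = -1/2

Answer: -1/2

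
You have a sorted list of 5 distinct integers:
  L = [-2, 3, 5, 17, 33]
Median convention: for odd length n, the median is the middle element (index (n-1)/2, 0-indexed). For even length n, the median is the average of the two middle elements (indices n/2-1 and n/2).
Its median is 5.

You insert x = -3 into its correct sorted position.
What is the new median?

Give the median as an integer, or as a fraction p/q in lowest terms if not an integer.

Old list (sorted, length 5): [-2, 3, 5, 17, 33]
Old median = 5
Insert x = -3
Old length odd (5). Middle was index 2 = 5.
New length even (6). New median = avg of two middle elements.
x = -3: 0 elements are < x, 5 elements are > x.
New sorted list: [-3, -2, 3, 5, 17, 33]
New median = 4

Answer: 4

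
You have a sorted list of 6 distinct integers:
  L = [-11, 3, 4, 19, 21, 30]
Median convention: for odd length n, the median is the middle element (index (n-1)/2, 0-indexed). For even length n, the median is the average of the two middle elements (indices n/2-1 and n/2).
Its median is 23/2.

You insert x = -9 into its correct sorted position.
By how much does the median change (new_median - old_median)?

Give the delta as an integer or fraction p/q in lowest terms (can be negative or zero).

Old median = 23/2
After inserting x = -9: new sorted = [-11, -9, 3, 4, 19, 21, 30]
New median = 4
Delta = 4 - 23/2 = -15/2

Answer: -15/2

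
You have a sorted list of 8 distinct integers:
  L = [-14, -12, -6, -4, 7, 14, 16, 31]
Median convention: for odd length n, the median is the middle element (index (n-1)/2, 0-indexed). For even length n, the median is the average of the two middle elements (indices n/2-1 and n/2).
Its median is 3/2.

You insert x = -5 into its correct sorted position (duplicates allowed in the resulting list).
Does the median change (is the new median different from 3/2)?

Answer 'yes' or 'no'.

Answer: yes

Derivation:
Old median = 3/2
Insert x = -5
New median = -4
Changed? yes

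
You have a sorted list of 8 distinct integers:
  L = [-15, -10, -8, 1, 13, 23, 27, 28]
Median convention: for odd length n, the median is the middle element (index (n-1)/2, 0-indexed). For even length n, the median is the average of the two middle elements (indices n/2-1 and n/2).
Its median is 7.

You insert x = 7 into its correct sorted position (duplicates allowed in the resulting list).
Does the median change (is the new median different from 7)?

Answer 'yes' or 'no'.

Answer: no

Derivation:
Old median = 7
Insert x = 7
New median = 7
Changed? no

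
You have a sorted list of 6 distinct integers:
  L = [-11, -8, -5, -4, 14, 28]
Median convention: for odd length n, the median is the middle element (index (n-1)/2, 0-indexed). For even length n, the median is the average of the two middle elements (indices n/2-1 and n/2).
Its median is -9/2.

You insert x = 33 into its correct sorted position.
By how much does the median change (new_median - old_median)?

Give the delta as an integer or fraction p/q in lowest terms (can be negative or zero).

Answer: 1/2

Derivation:
Old median = -9/2
After inserting x = 33: new sorted = [-11, -8, -5, -4, 14, 28, 33]
New median = -4
Delta = -4 - -9/2 = 1/2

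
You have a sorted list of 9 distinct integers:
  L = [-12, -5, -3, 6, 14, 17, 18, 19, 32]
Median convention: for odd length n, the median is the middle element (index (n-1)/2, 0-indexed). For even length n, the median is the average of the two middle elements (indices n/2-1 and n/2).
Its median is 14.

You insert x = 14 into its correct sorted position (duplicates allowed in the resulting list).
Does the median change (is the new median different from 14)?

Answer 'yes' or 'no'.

Old median = 14
Insert x = 14
New median = 14
Changed? no

Answer: no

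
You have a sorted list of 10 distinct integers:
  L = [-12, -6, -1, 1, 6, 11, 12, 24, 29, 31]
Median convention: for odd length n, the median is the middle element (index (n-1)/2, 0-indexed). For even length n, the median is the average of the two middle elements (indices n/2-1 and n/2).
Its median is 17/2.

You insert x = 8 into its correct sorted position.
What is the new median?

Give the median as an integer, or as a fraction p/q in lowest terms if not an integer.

Old list (sorted, length 10): [-12, -6, -1, 1, 6, 11, 12, 24, 29, 31]
Old median = 17/2
Insert x = 8
Old length even (10). Middle pair: indices 4,5 = 6,11.
New length odd (11). New median = single middle element.
x = 8: 5 elements are < x, 5 elements are > x.
New sorted list: [-12, -6, -1, 1, 6, 8, 11, 12, 24, 29, 31]
New median = 8

Answer: 8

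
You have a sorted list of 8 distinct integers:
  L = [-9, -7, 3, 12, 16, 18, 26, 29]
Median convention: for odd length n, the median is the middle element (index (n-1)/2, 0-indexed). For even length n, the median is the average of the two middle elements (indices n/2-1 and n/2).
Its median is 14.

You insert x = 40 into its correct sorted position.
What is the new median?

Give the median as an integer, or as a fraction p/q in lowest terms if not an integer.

Answer: 16

Derivation:
Old list (sorted, length 8): [-9, -7, 3, 12, 16, 18, 26, 29]
Old median = 14
Insert x = 40
Old length even (8). Middle pair: indices 3,4 = 12,16.
New length odd (9). New median = single middle element.
x = 40: 8 elements are < x, 0 elements are > x.
New sorted list: [-9, -7, 3, 12, 16, 18, 26, 29, 40]
New median = 16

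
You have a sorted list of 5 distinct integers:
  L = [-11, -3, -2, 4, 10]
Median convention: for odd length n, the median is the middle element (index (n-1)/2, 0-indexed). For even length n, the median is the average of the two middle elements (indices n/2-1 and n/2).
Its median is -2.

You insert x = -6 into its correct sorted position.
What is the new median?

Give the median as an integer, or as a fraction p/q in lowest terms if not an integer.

Old list (sorted, length 5): [-11, -3, -2, 4, 10]
Old median = -2
Insert x = -6
Old length odd (5). Middle was index 2 = -2.
New length even (6). New median = avg of two middle elements.
x = -6: 1 elements are < x, 4 elements are > x.
New sorted list: [-11, -6, -3, -2, 4, 10]
New median = -5/2

Answer: -5/2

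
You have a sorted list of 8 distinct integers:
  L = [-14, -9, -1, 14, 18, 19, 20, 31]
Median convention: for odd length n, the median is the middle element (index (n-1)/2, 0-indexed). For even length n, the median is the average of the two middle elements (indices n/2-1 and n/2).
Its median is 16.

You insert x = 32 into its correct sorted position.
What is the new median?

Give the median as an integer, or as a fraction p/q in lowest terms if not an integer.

Answer: 18

Derivation:
Old list (sorted, length 8): [-14, -9, -1, 14, 18, 19, 20, 31]
Old median = 16
Insert x = 32
Old length even (8). Middle pair: indices 3,4 = 14,18.
New length odd (9). New median = single middle element.
x = 32: 8 elements are < x, 0 elements are > x.
New sorted list: [-14, -9, -1, 14, 18, 19, 20, 31, 32]
New median = 18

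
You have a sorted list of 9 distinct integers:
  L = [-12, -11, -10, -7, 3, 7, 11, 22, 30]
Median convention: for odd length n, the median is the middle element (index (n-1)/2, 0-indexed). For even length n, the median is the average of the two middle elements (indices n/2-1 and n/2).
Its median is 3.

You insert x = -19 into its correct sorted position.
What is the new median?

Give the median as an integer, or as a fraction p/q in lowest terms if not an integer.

Old list (sorted, length 9): [-12, -11, -10, -7, 3, 7, 11, 22, 30]
Old median = 3
Insert x = -19
Old length odd (9). Middle was index 4 = 3.
New length even (10). New median = avg of two middle elements.
x = -19: 0 elements are < x, 9 elements are > x.
New sorted list: [-19, -12, -11, -10, -7, 3, 7, 11, 22, 30]
New median = -2

Answer: -2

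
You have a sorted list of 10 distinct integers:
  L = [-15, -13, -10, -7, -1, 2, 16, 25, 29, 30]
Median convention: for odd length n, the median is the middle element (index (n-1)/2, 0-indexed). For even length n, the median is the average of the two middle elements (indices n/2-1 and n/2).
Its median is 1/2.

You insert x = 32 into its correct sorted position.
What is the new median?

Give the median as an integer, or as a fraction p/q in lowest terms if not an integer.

Answer: 2

Derivation:
Old list (sorted, length 10): [-15, -13, -10, -7, -1, 2, 16, 25, 29, 30]
Old median = 1/2
Insert x = 32
Old length even (10). Middle pair: indices 4,5 = -1,2.
New length odd (11). New median = single middle element.
x = 32: 10 elements are < x, 0 elements are > x.
New sorted list: [-15, -13, -10, -7, -1, 2, 16, 25, 29, 30, 32]
New median = 2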